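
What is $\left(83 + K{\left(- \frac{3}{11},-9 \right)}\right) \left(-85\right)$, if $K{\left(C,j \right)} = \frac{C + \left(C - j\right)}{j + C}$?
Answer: $- \frac{13955}{2} \approx -6977.5$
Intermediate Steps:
$K{\left(C,j \right)} = \frac{- j + 2 C}{C + j}$
$\left(83 + K{\left(- \frac{3}{11},-9 \right)}\right) \left(-85\right) = \left(83 + \frac{\left(-1\right) \left(-9\right) + 2 \left(- \frac{3}{11}\right)}{- \frac{3}{11} - 9}\right) \left(-85\right) = \left(83 + \frac{9 + 2 \left(\left(-3\right) \frac{1}{11}\right)}{\left(-3\right) \frac{1}{11} - 9}\right) \left(-85\right) = \left(83 + \frac{9 + 2 \left(- \frac{3}{11}\right)}{- \frac{3}{11} - 9}\right) \left(-85\right) = \left(83 + \frac{9 - \frac{6}{11}}{- \frac{102}{11}}\right) \left(-85\right) = \left(83 - \frac{31}{34}\right) \left(-85\right) = \frac{2791}{34} \left(-85\right) = - \frac{13955}{2}$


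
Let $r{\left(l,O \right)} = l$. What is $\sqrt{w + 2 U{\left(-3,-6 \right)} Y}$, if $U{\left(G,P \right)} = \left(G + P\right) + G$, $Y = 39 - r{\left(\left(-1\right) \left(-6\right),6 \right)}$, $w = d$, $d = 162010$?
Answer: $\sqrt{161218} \approx 401.52$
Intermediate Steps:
$w = 162010$
$Y = 33$ ($Y = 39 - \left(-1\right) \left(-6\right) = 39 - 6 = 33$)
$U{\left(G,P \right)} = P + 2 G$
$\sqrt{w + 2 U{\left(-3,-6 \right)} Y} = \sqrt{162010 + 2 \left(-6 + 2 \left(-3\right)\right) 33} = \sqrt{162010 + 2 \left(-6 - 6\right) 33} = \sqrt{162010 + 2 \left(-12\right) 33} = \sqrt{162010 - 792} = \sqrt{161218}$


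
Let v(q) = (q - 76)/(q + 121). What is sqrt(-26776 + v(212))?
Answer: 4*I*sqrt(20618879)/111 ≈ 163.63*I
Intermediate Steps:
v(q) = (-76 + q)/(121 + q)
sqrt(-26776 + v(212)) = sqrt(-26776 + (-76 + 212)/(121 + 212)) = sqrt(-26776 + 136/333) = sqrt(-8916272/333) = 4*I*sqrt(20618879)/111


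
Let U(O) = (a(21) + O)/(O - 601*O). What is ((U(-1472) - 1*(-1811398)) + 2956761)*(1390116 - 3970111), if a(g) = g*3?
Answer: -2172994610895728609/176640 ≈ -1.2302e+13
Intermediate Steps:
a(g) = 3*g
U(O) = -(63 + O)/(600*O) (U(O) = (3*21 + O)/(O - 601*O) = (63 + O)/((-600*O)) = (63 + O)*(-1/(600*O)) = -(63 + O)/(600*O))
((U(-1472) - 1*(-1811398)) + 2956761)*(1390116 - 3970111) = (((1/600)*(-63 - 1*(-1472))/(-1472) - 1*(-1811398)) + 2956761)*(1390116 - 3970111) = (((1/600)*(-1/1472)*(-63 + 1472) + 1811398) + 2956761)*(-2579995) = (((1/600)*(-1/1472)*1409 + 1811398) + 2956761)*(-2579995) = ((-1409/883200 + 1811398) + 2956761)*(-2579995) = (1599826712191/883200 + 2956761)*(-2579995) = (4211238027391/883200)*(-2579995) = -2172994610895728609/176640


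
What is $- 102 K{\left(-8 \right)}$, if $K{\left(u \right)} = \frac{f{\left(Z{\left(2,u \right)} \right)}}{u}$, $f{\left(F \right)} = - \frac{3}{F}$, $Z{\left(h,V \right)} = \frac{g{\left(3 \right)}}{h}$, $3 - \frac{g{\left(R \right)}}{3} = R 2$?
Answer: $\frac{17}{2} \approx 8.5$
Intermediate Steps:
$g{\left(R \right)} = 9 - 6 R$ ($g{\left(R \right)} = 9 - 3 R 2 = 9 - 3 \cdot 2 R = 9 - 6 R$)
$Z{\left(h,V \right)} = - \frac{9}{h}$ ($Z{\left(h,V \right)} = \frac{9 - 18}{h} = - \frac{9}{h}$)
$K{\left(u \right)} = \frac{2}{3 u}$ ($K{\left(u \right)} = \frac{\left(-3\right) \frac{1}{\left(-9\right) \frac{1}{2}}}{u} = \frac{\left(-3\right) \frac{1}{- \frac{9}{2}}}{u} = \frac{\left(-3\right) \left(- \frac{2}{9}\right)}{u} = \frac{2}{3 u}$)
$- 102 K{\left(-8 \right)} = - 102 \frac{2}{3 \left(-8\right)} = - 102 \cdot \frac{2}{3} \left(- \frac{1}{8}\right) = \left(-102\right) \left(- \frac{1}{12}\right) = \frac{17}{2}$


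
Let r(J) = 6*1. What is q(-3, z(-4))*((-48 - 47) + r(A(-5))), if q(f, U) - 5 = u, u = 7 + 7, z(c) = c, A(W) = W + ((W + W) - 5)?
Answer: -1691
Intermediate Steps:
A(W) = -5 + 3*W (A(W) = W + (2*W - 5) = W + (-5 + 2*W) = -5 + 3*W)
u = 14
r(J) = 6
q(f, U) = 19 (q(f, U) = 5 + 14 = 19)
q(-3, z(-4))*((-48 - 47) + r(A(-5))) = 19*((-48 - 47) + 6) = 19*(-95 + 6) = 19*(-89) = -1691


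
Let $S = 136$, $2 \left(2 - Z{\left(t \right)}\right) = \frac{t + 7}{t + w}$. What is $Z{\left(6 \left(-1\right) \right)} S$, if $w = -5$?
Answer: $\frac{3060}{11} \approx 278.18$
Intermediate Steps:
$Z{\left(t \right)} = 2 - \frac{7 + t}{2 \left(-5 + t\right)}$ ($Z{\left(t \right)} = 2 - \frac{\left(t + 7\right) \frac{1}{t - 5}}{2} = 2 - \frac{\left(7 + t\right) \frac{1}{-5 + t}}{2} = 2 - \frac{\frac{1}{-5 + t} \left(7 + t\right)}{2} = 2 - \frac{7 + t}{2 \left(-5 + t\right)}$)
$Z{\left(6 \left(-1\right) \right)} S = \frac{3 \left(-9 + 6 \left(-1\right)\right)}{2 \left(-5 + 6 \left(-1\right)\right)} 136 = \frac{3 \left(-9 - 6\right)}{2 \left(-5 - 6\right)} 136 = \frac{3}{2} \frac{1}{-11} \left(-15\right) 136 = \frac{3}{2} \left(- \frac{1}{11}\right) \left(-15\right) 136 = \frac{45}{22} \cdot 136 = \frac{3060}{11}$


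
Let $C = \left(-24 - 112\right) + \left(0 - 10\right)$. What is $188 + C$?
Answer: $42$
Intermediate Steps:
$C = -146$ ($C = -136 - 10 = -146$)
$188 + C = 188 - 146 = 42$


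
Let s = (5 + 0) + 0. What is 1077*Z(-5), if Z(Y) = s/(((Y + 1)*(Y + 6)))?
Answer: -5385/4 ≈ -1346.3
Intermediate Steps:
s = 5 (s = 5 + 0 = 5)
Z(Y) = 5/((1 + Y)*(6 + Y)) (Z(Y) = 5/(((Y + 1)*(Y + 6))) = 5/(((1 + Y)*(6 + Y))) = 5*(1/((1 + Y)*(6 + Y))) = 5/((1 + Y)*(6 + Y)))
1077*Z(-5) = 1077*(5/(6 + (-5)**2 + 7*(-5))) = 1077*(5/(6 + 25 - 35)) = 1077*(5/(-4)) = 1077*(5*(-1/4)) = 1077*(-5/4) = -5385/4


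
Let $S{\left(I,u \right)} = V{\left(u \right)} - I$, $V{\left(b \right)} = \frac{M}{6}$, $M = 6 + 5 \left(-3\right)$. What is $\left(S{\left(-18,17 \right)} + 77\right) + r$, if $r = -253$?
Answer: $- \frac{319}{2} \approx -159.5$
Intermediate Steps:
$M = -9$ ($M = 6 - 15 = -9$)
$V{\left(b \right)} = - \frac{3}{2}$ ($V{\left(b \right)} = - \frac{9}{6} = \left(-9\right) \frac{1}{6} = - \frac{3}{2}$)
$S{\left(I,u \right)} = - \frac{3}{2} - I$
$\left(S{\left(-18,17 \right)} + 77\right) + r = \left(\left(- \frac{3}{2} - -18\right) + 77\right) - 253 = \left(\left(- \frac{3}{2} + 18\right) + 77\right) - 253 = \left(\frac{33}{2} + 77\right) - 253 = \frac{187}{2} - 253 = - \frac{319}{2}$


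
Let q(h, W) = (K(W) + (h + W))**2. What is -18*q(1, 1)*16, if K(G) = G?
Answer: -2592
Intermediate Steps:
q(h, W) = (h + 2*W)**2 (q(h, W) = (W + (h + W))**2 = (W + (W + h))**2 = (h + 2*W)**2)
-18*q(1, 1)*16 = -18*(1 + 2*1)**2*16 = -18*(1 + 2)**2*16 = -18*3**2*16 = -18*9*16 = -162*16 = -2592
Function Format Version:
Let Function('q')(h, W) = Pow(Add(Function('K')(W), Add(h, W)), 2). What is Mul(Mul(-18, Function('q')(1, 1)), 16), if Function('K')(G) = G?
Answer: -2592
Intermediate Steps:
Function('q')(h, W) = Pow(Add(h, Mul(2, W)), 2) (Function('q')(h, W) = Pow(Add(W, Add(h, W)), 2) = Pow(Add(W, Add(W, h)), 2) = Pow(Add(h, Mul(2, W)), 2))
Mul(Mul(-18, Function('q')(1, 1)), 16) = Mul(Mul(-18, Pow(Add(1, Mul(2, 1)), 2)), 16) = Mul(Mul(-18, Pow(Add(1, 2), 2)), 16) = Mul(Mul(-18, Pow(3, 2)), 16) = Mul(Mul(-18, 9), 16) = Mul(-162, 16) = -2592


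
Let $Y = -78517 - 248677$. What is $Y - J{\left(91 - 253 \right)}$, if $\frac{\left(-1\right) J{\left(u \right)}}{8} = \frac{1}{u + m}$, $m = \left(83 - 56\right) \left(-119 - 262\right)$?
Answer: $- \frac{3418850114}{10449} \approx -3.2719 \cdot 10^{5}$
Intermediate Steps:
$m = -10287$ ($m = 27 \left(-381\right) = -10287$)
$J{\left(u \right)} = - \frac{8}{-10287 + u}$ ($J{\left(u \right)} = - \frac{8}{u - 10287} = - \frac{8}{-10287 + u}$)
$Y = -327194$
$Y - J{\left(91 - 253 \right)} = -327194 - - \frac{8}{-10287 + \left(91 - 253\right)} = -327194 - - \frac{8}{-10287 - 162} = -327194 - - \frac{8}{-10449} = -327194 - \left(-8\right) \left(- \frac{1}{10449}\right) = -327194 - \frac{8}{10449} = - \frac{3418850114}{10449}$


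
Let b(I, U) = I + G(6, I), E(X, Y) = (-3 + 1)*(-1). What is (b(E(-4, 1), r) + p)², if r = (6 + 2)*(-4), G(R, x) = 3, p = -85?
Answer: 6400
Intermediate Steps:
E(X, Y) = 2 (E(X, Y) = -2*(-1) = 2)
r = -32 (r = 8*(-4) = -32)
b(I, U) = 3 + I (b(I, U) = I + 3 = 3 + I)
(b(E(-4, 1), r) + p)² = ((3 + 2) - 85)² = (5 - 85)² = (-80)² = 6400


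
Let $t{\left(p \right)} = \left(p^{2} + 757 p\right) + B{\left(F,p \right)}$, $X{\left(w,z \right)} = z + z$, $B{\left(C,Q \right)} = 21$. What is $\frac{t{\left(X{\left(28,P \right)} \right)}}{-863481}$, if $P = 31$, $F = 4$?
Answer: $- \frac{16933}{287827} \approx -0.05883$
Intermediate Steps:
$X{\left(w,z \right)} = 2 z$
$t{\left(p \right)} = 21 + p^{2} + 757 p$ ($t{\left(p \right)} = \left(p^{2} + 757 p\right) + 21 = 21 + p^{2} + 757 p$)
$\frac{t{\left(X{\left(28,P \right)} \right)}}{-863481} = \frac{21 + \left(2 \cdot 31\right)^{2} + 757 \cdot 2 \cdot 31}{-863481} = \left(21 + 62^{2} + 757 \cdot 62\right) \left(- \frac{1}{863481}\right) = \left(21 + 3844 + 46934\right) \left(- \frac{1}{863481}\right) = 50799 \left(- \frac{1}{863481}\right) = - \frac{16933}{287827}$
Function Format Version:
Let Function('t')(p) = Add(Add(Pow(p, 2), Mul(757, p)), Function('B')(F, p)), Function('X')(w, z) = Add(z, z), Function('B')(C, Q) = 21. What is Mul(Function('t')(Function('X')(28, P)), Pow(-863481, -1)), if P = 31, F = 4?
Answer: Rational(-16933, 287827) ≈ -0.058830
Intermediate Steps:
Function('X')(w, z) = Mul(2, z)
Function('t')(p) = Add(21, Pow(p, 2), Mul(757, p)) (Function('t')(p) = Add(Add(Pow(p, 2), Mul(757, p)), 21) = Add(21, Pow(p, 2), Mul(757, p)))
Mul(Function('t')(Function('X')(28, P)), Pow(-863481, -1)) = Mul(Add(21, Pow(Mul(2, 31), 2), Mul(757, Mul(2, 31))), Pow(-863481, -1)) = Mul(Add(21, Pow(62, 2), Mul(757, 62)), Rational(-1, 863481)) = Mul(Add(21, 3844, 46934), Rational(-1, 863481)) = Mul(50799, Rational(-1, 863481)) = Rational(-16933, 287827)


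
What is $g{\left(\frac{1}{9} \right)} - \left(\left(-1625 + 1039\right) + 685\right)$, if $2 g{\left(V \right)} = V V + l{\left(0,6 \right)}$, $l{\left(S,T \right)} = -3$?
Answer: $- \frac{8140}{81} \approx -100.49$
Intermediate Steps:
$g{\left(V \right)} = - \frac{3}{2} + \frac{V^{2}}{2}$ ($g{\left(V \right)} = \frac{V V - 3}{2} = \frac{V^{2} - 3}{2} = \frac{-3 + V^{2}}{2} = - \frac{3}{2} + \frac{V^{2}}{2}$)
$g{\left(\frac{1}{9} \right)} - \left(\left(-1625 + 1039\right) + 685\right) = \left(- \frac{3}{2} + \frac{\left(\frac{1}{9}\right)^{2}}{2}\right) - \left(\left(-1625 + 1039\right) + 685\right) = \left(- \frac{3}{2} + \frac{1}{2 \cdot 81}\right) - \left(-586 + 685\right) = \left(- \frac{3}{2} + \frac{1}{2} \cdot \frac{1}{81}\right) - 99 = \left(- \frac{3}{2} + \frac{1}{162}\right) - 99 = - \frac{121}{81} - 99 = - \frac{8140}{81}$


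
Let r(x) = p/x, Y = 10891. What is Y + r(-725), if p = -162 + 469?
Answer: 7895668/725 ≈ 10891.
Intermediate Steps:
p = 307
r(x) = 307/x
Y + r(-725) = 10891 + 307/(-725) = 10891 + 307*(-1/725) = 10891 - 307/725 = 7895668/725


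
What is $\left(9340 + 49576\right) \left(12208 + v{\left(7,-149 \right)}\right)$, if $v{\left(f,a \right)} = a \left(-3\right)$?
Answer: $745581980$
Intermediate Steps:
$v{\left(f,a \right)} = - 3 a$
$\left(9340 + 49576\right) \left(12208 + v{\left(7,-149 \right)}\right) = \left(9340 + 49576\right) \left(12208 - -447\right) = 58916 \left(12208 + 447\right) = 58916 \cdot 12655 = 745581980$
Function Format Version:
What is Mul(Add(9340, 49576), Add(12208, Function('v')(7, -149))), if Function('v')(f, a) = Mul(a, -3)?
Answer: 745581980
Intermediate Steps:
Function('v')(f, a) = Mul(-3, a)
Mul(Add(9340, 49576), Add(12208, Function('v')(7, -149))) = Mul(Add(9340, 49576), Add(12208, Mul(-3, -149))) = Mul(58916, Add(12208, 447)) = Mul(58916, 12655) = 745581980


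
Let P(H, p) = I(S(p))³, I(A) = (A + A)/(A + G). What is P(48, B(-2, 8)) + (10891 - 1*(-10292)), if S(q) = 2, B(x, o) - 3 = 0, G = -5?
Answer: 571877/27 ≈ 21181.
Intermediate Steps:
B(x, o) = 3 (B(x, o) = 3 + 0 = 3)
I(A) = 2*A/(-5 + A) (I(A) = (A + A)/(A - 5) = (2*A)/(-5 + A) = 2*A/(-5 + A))
P(H, p) = -64/27 (P(H, p) = (2*2/(-5 + 2))³ = (2*2/(-3))³ = (2*2*(-⅓))³ = (-4/3)³ = -64/27)
P(48, B(-2, 8)) + (10891 - 1*(-10292)) = -64/27 + (10891 - 1*(-10292)) = -64/27 + (10891 + 10292) = -64/27 + 21183 = 571877/27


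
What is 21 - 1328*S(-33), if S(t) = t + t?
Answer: 87669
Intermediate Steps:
S(t) = 2*t
21 - 1328*S(-33) = 21 - 2656*(-33) = 21 - 1328*(-66) = 21 + 87648 = 87669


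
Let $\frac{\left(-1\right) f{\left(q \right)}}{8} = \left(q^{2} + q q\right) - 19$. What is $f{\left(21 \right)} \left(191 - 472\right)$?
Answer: $1940024$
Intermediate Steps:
$f{\left(q \right)} = 152 - 16 q^{2}$ ($f{\left(q \right)} = - 8 \left(\left(q^{2} + q q\right) - 19\right) = - 8 \left(\left(q^{2} + q^{2}\right) - 19\right) = - 8 \left(2 q^{2} - 19\right) = - 8 \left(-19 + 2 q^{2}\right) = 152 - 16 q^{2}$)
$f{\left(21 \right)} \left(191 - 472\right) = \left(152 - 16 \cdot 21^{2}\right) \left(191 - 472\right) = \left(152 - 7056\right) \left(-281\right) = \left(-6904\right) \left(-281\right) = 1940024$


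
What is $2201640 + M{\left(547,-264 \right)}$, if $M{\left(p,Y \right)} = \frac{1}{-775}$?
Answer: $\frac{1706270999}{775} \approx 2.2016 \cdot 10^{6}$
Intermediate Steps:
$M{\left(p,Y \right)} = - \frac{1}{775}$
$2201640 + M{\left(547,-264 \right)} = 2201640 - \frac{1}{775} = \frac{1706270999}{775}$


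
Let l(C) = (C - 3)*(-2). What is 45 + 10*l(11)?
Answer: -115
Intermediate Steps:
l(C) = 6 - 2*C (l(C) = (-3 + C)*(-2) = 6 - 2*C)
45 + 10*l(11) = 45 + 10*(6 - 2*11) = 45 + 10*(6 - 22) = 45 + 10*(-16) = 45 - 160 = -115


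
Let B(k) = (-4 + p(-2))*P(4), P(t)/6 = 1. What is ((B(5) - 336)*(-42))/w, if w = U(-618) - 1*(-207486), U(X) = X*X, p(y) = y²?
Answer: 784/32745 ≈ 0.023943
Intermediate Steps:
P(t) = 6 (P(t) = 6*1 = 6)
U(X) = X²
w = 589410 (w = (-618)² - 1*(-207486) = 381924 + 207486 = 589410)
B(k) = 0 (B(k) = (-4 + (-2)²)*6 = (-4 + 4)*6 = 0*6 = 0)
((B(5) - 336)*(-42))/w = ((0 - 336)*(-42))/589410 = -336*(-42)*(1/589410) = 14112*(1/589410) = 784/32745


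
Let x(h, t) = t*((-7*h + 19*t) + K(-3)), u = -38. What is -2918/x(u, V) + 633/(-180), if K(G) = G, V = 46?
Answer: -1868467/523020 ≈ -3.5725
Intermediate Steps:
x(h, t) = t*(-3 - 7*h + 19*t) (x(h, t) = t*((-7*h + 19*t) - 3) = t*(-3 - 7*h + 19*t))
-2918/x(u, V) + 633/(-180) = -2918*1/(46*(-3 - 7*(-38) + 19*46)) + 633/(-180) = -2918*1/(46*(-3 + 266 + 874)) + 633*(-1/180) = -2918/(46*1137) - 211/60 = -2918/52302 - 211/60 = -2918*1/52302 - 211/60 = -1459/26151 - 211/60 = -1868467/523020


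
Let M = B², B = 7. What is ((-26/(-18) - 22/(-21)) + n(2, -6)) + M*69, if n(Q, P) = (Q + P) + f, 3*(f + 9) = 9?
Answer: 212530/63 ≈ 3373.5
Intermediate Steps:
f = -6 (f = -9 + (⅓)*9 = -9 + 3 = -6)
n(Q, P) = -6 + P + Q (n(Q, P) = (Q + P) - 6 = (P + Q) - 6 = -6 + P + Q)
M = 49 (M = 7² = 49)
((-26/(-18) - 22/(-21)) + n(2, -6)) + M*69 = ((-26/(-18) - 22/(-21)) + (-6 - 6 + 2)) + 49*69 = ((-26*(-1/18) - 22*(-1/21)) - 10) + 3381 = ((13/9 + 22/21) - 10) + 3381 = (157/63 - 10) + 3381 = -473/63 + 3381 = 212530/63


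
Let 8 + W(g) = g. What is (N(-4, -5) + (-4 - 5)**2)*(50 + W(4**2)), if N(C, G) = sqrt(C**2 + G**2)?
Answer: 4698 + 58*sqrt(41) ≈ 5069.4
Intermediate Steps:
W(g) = -8 + g
(N(-4, -5) + (-4 - 5)**2)*(50 + W(4**2)) = (sqrt((-4)**2 + (-5)**2) + (-4 - 5)**2)*(50 + (-8 + 4**2)) = (sqrt(16 + 25) + (-9)**2)*(50 + (-8 + 16)) = (sqrt(41) + 81)*(50 + 8) = (81 + sqrt(41))*58 = 4698 + 58*sqrt(41)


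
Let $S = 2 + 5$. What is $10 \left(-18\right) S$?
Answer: $-1260$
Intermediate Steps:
$S = 7$
$10 \left(-18\right) S = 10 \left(-18\right) 7 = \left(-180\right) 7 = -1260$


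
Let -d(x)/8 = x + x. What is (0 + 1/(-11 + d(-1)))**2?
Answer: 1/25 ≈ 0.040000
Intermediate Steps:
d(x) = -16*x (d(x) = -8*(x + x) = -16*x)
(0 + 1/(-11 + d(-1)))**2 = (0 + 1/(-11 - 16*(-1)))**2 = (0 + 1/(-11 + 16))**2 = (0 + 1/5)**2 = (1/5)**2 = 1/25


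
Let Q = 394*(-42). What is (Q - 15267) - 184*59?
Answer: -42671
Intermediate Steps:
Q = -16548
(Q - 15267) - 184*59 = (-16548 - 15267) - 184*59 = -31815 - 10856 = -42671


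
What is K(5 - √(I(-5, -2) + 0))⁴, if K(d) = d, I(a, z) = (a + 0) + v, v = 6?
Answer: 256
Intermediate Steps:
I(a, z) = 6 + a (I(a, z) = (a + 0) + 6 = a + 6 = 6 + a)
K(5 - √(I(-5, -2) + 0))⁴ = (5 - √((6 - 5) + 0))⁴ = (5 - √(1 + 0))⁴ = (5 - √1)⁴ = (5 - 1*1)⁴ = (5 - 1)⁴ = 4⁴ = 256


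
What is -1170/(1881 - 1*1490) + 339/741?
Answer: -244807/96577 ≈ -2.5348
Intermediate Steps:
-1170/(1881 - 1*1490) + 339/741 = -1170/(1881 - 1490) + 339*(1/741) = -1170/391 + 113/247 = -244807/96577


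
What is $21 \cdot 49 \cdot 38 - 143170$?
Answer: $-104068$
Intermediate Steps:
$21 \cdot 49 \cdot 38 - 143170 = 1029 \cdot 38 - 143170 = 39102 - 143170 = -104068$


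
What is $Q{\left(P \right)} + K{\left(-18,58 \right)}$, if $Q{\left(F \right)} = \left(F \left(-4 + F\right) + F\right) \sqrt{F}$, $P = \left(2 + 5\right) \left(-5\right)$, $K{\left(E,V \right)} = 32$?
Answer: $32 + 1330 i \sqrt{35} \approx 32.0 + 7868.4 i$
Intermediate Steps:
$P = -35$ ($P = 7 \left(-5\right) = -35$)
$Q{\left(F \right)} = \sqrt{F} \left(F + F \left(-4 + F\right)\right)$ ($Q{\left(F \right)} = \left(F + F \left(-4 + F\right)\right) \sqrt{F} = \sqrt{F} \left(F + F \left(-4 + F\right)\right)$)
$Q{\left(P \right)} + K{\left(-18,58 \right)} = \left(-35\right)^{\frac{3}{2}} \left(-3 - 35\right) + 32 = - 35 i \sqrt{35} \left(-38\right) + 32 = 1330 i \sqrt{35} + 32 = 32 + 1330 i \sqrt{35}$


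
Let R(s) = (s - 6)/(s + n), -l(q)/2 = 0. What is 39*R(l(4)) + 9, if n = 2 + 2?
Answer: -99/2 ≈ -49.500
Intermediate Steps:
n = 4
l(q) = 0 (l(q) = -2*0 = 0)
R(s) = (-6 + s)/(4 + s) (R(s) = (s - 6)/(s + 4) = (-6 + s)/(4 + s))
39*R(l(4)) + 9 = 39*((-6 + 0)/(4 + 0)) + 9 = 39*(-6/4) + 9 = 39*((¼)*(-6)) + 9 = 39*(-3/2) + 9 = -117/2 + 9 = -99/2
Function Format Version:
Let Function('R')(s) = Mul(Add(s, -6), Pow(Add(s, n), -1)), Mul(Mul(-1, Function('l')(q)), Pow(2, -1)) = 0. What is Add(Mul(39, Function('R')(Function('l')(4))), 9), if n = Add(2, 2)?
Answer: Rational(-99, 2) ≈ -49.500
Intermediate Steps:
n = 4
Function('l')(q) = 0 (Function('l')(q) = Mul(-2, 0) = 0)
Function('R')(s) = Mul(Pow(Add(4, s), -1), Add(-6, s)) (Function('R')(s) = Mul(Add(s, -6), Pow(Add(s, 4), -1)) = Mul(Add(-6, s), Pow(Add(4, s), -1)) = Mul(Pow(Add(4, s), -1), Add(-6, s)))
Add(Mul(39, Function('R')(Function('l')(4))), 9) = Add(Mul(39, Mul(Pow(Add(4, 0), -1), Add(-6, 0))), 9) = Add(Mul(39, Mul(Pow(4, -1), -6)), 9) = Add(Mul(39, Mul(Rational(1, 4), -6)), 9) = Add(Mul(39, Rational(-3, 2)), 9) = Add(Rational(-117, 2), 9) = Rational(-99, 2)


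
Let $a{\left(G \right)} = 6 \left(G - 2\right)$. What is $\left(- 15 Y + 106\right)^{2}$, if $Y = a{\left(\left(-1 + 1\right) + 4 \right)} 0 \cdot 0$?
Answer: $11236$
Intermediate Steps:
$a{\left(G \right)} = -12 + 6 G$ ($a{\left(G \right)} = 6 \left(-2 + G\right) = -12 + 6 G$)
$Y = 0$ ($Y = \left(-12 + 6 \left(\left(-1 + 1\right) + 4\right)\right) 0 \cdot 0 = \left(-12 + 6 \left(0 + 4\right)\right) 0 \cdot 0 = \left(-12 + 6 \cdot 4\right) 0 \cdot 0 = \left(-12 + 24\right) 0 \cdot 0 = 12 \cdot 0 \cdot 0 = 0 \cdot 0 = 0$)
$\left(- 15 Y + 106\right)^{2} = \left(\left(-15\right) 0 + 106\right)^{2} = \left(0 + 106\right)^{2} = 106^{2} = 11236$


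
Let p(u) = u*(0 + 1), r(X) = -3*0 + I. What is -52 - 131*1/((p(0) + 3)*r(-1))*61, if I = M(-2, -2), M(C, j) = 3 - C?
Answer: -8771/15 ≈ -584.73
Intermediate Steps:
I = 5 (I = 3 - 1*(-2) = 3 + 2 = 5)
r(X) = 5 (r(X) = -3*0 + 5 = 0 + 5 = 5)
p(u) = u (p(u) = u*1 = u)
-52 - 131*1/((p(0) + 3)*r(-1))*61 = -52 - 131*1/(5*(0 + 3))*61 = -52 - 131/(5*3)*61 = -52 - 131/15*61 = -52 - 7991/15 = -8771/15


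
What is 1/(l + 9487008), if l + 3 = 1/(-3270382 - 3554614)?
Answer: 6824996/64748771176979 ≈ 1.0541e-7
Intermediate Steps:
l = -20474989/6824996 (l = -3 + 1/(-3270382 - 3554614) = -3 + 1/(-6824996) = -3 - 1/6824996 = -20474989/6824996 ≈ -3.0000)
1/(l + 9487008) = 1/(-20474989/6824996 + 9487008) = 1/(64748771176979/6824996) = 6824996/64748771176979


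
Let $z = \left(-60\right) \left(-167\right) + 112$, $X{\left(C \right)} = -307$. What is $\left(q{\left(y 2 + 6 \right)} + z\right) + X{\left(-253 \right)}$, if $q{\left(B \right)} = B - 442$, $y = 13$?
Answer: $9415$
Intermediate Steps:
$z = 10132$ ($z = 10020 + 112 = 10132$)
$q{\left(B \right)} = -442 + B$
$\left(q{\left(y 2 + 6 \right)} + z\right) + X{\left(-253 \right)} = \left(\left(-442 + \left(13 \cdot 2 + 6\right)\right) + 10132\right) - 307 = \left(\left(-442 + \left(26 + 6\right)\right) + 10132\right) - 307 = \left(\left(-442 + 32\right) + 10132\right) - 307 = \left(-410 + 10132\right) - 307 = 9722 - 307 = 9415$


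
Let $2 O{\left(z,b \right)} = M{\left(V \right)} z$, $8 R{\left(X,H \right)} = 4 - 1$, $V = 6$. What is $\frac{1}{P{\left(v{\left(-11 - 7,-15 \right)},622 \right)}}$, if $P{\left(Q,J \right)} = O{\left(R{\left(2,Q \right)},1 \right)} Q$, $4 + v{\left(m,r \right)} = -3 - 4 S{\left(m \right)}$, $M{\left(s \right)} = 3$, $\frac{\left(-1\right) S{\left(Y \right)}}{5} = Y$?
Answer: $- \frac{16}{3303} \approx -0.0048441$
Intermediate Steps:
$S{\left(Y \right)} = - 5 Y$
$R{\left(X,H \right)} = \frac{3}{8}$ ($R{\left(X,H \right)} = \frac{4 - 1}{8} = \frac{1}{8} \cdot 3 = \frac{3}{8}$)
$O{\left(z,b \right)} = \frac{3 z}{2}$
$v{\left(m,r \right)} = -7 + 20 m$ ($v{\left(m,r \right)} = -4 - \left(3 + 4 \left(- 5 m\right)\right) = -4 + \left(-3 + 20 m\right) = -7 + 20 m$)
$P{\left(Q,J \right)} = \frac{9 Q}{16}$ ($P{\left(Q,J \right)} = \frac{3}{2} \cdot \frac{3}{8} Q = \frac{9 Q}{16}$)
$\frac{1}{P{\left(v{\left(-11 - 7,-15 \right)},622 \right)}} = \frac{1}{\frac{9}{16} \left(-7 + 20 \left(-11 - 7\right)\right)} = \frac{1}{\frac{9}{16} \left(-7 + 20 \left(-18\right)\right)} = \frac{1}{\frac{9}{16} \left(-7 - 360\right)} = \frac{1}{\frac{9}{16} \left(-367\right)} = \frac{1}{- \frac{3303}{16}} = - \frac{16}{3303}$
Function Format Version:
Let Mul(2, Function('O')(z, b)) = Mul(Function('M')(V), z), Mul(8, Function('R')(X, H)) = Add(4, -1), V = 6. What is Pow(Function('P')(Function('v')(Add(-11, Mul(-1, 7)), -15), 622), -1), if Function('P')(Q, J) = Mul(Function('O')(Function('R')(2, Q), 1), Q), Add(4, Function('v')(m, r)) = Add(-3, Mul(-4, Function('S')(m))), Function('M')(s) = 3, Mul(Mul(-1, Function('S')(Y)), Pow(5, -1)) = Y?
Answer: Rational(-16, 3303) ≈ -0.0048441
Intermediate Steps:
Function('S')(Y) = Mul(-5, Y)
Function('R')(X, H) = Rational(3, 8) (Function('R')(X, H) = Mul(Rational(1, 8), Add(4, -1)) = Mul(Rational(1, 8), 3) = Rational(3, 8))
Function('O')(z, b) = Mul(Rational(3, 2), z) (Function('O')(z, b) = Mul(Rational(1, 2), Mul(3, z)) = Mul(Rational(3, 2), z))
Function('v')(m, r) = Add(-7, Mul(20, m)) (Function('v')(m, r) = Add(-4, Add(-3, Mul(-4, Mul(-5, m)))) = Add(-4, Add(-3, Mul(20, m))) = Add(-7, Mul(20, m)))
Function('P')(Q, J) = Mul(Rational(9, 16), Q) (Function('P')(Q, J) = Mul(Mul(Rational(3, 2), Rational(3, 8)), Q) = Mul(Rational(9, 16), Q))
Pow(Function('P')(Function('v')(Add(-11, Mul(-1, 7)), -15), 622), -1) = Pow(Mul(Rational(9, 16), Add(-7, Mul(20, Add(-11, Mul(-1, 7))))), -1) = Pow(Mul(Rational(9, 16), Add(-7, Mul(20, Add(-11, -7)))), -1) = Pow(Mul(Rational(9, 16), Add(-7, Mul(20, -18))), -1) = Pow(Mul(Rational(9, 16), Add(-7, -360)), -1) = Pow(Mul(Rational(9, 16), -367), -1) = Pow(Rational(-3303, 16), -1) = Rational(-16, 3303)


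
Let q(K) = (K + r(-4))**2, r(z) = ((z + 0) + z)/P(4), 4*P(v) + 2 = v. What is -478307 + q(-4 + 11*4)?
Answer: -477731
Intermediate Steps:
P(v) = -1/2 + v/4
r(z) = 4*z (r(z) = ((z + 0) + z)/(-1/2 + (1/4)*4) = (z + z)/(-1/2 + 1) = (2*z)/(1/2) = (2*z)*2 = 4*z)
q(K) = (-16 + K)**2 (q(K) = (K + 4*(-4))**2 = (K - 16)**2 = (-16 + K)**2)
-478307 + q(-4 + 11*4) = -478307 + (-16 + (-4 + 11*4))**2 = -478307 + (-16 + (-4 + 44))**2 = -478307 + (-16 + 40)**2 = -478307 + 24**2 = -478307 + 576 = -477731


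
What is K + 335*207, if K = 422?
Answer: 69767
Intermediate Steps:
K + 335*207 = 422 + 335*207 = 422 + 69345 = 69767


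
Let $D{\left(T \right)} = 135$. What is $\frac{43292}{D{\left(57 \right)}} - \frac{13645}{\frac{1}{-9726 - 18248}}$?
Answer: $\frac{51530249342}{135} \approx 3.8171 \cdot 10^{8}$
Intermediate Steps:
$\frac{43292}{D{\left(57 \right)}} - \frac{13645}{\frac{1}{-9726 - 18248}} = \frac{43292}{135} - \frac{13645}{\frac{1}{-9726 - 18248}} = 43292 \cdot \frac{1}{135} - \frac{13645}{\frac{1}{-27974}} = \frac{43292}{135} - \frac{13645}{- \frac{1}{27974}} = \frac{43292}{135} - -381705230 = \frac{43292}{135} + 381705230 = \frac{51530249342}{135}$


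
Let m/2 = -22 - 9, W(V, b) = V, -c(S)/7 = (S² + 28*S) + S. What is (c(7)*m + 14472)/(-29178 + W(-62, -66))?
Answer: -72/17 ≈ -4.2353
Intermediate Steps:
c(S) = -203*S - 7*S² (c(S) = -7*((S² + 28*S) + S) = -7*(S² + 29*S) = -203*S - 7*S²)
m = -62 (m = 2*(-22 - 9) = 2*(-31) = -62)
(c(7)*m + 14472)/(-29178 + W(-62, -66)) = (-7*7*(29 + 7)*(-62) + 14472)/(-29178 - 62) = (-7*7*36*(-62) + 14472)/(-29240) = (-1764*(-62) + 14472)*(-1/29240) = (109368 + 14472)*(-1/29240) = 123840*(-1/29240) = -72/17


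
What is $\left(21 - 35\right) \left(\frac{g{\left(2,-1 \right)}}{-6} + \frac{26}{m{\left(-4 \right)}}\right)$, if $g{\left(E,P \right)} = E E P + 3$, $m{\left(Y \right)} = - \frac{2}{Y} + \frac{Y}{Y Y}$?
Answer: $- \frac{4375}{3} \approx -1458.3$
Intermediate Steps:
$m{\left(Y \right)} = - \frac{1}{Y}$ ($m{\left(Y \right)} = - \frac{2}{Y} + \frac{Y}{Y^{2}} = - \frac{2}{Y} + \frac{1}{Y} = - \frac{1}{Y}$)
$g{\left(E,P \right)} = 3 + P E^{2}$ ($g{\left(E,P \right)} = E^{2} P + 3 = P E^{2} + 3 = 3 + P E^{2}$)
$\left(21 - 35\right) \left(\frac{g{\left(2,-1 \right)}}{-6} + \frac{26}{m{\left(-4 \right)}}\right) = \left(21 - 35\right) \left(\frac{3 - 2^{2}}{-6} + \frac{26}{\left(-1\right) \frac{1}{-4}}\right) = - 14 \left(\left(3 - 4\right) \left(- \frac{1}{6}\right) + \frac{26}{\left(-1\right) \left(- \frac{1}{4}\right)}\right) = - 14 \left(\left(3 - 4\right) \left(- \frac{1}{6}\right) + 26 \frac{1}{\frac{1}{4}}\right) = - 14 \left(\left(-1\right) \left(- \frac{1}{6}\right) + 26 \cdot 4\right) = - 14 \left(\frac{1}{6} + 104\right) = \left(-14\right) \frac{625}{6} = - \frac{4375}{3}$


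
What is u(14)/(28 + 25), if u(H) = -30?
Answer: -30/53 ≈ -0.56604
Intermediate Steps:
u(14)/(28 + 25) = -30/(28 + 25) = -30/53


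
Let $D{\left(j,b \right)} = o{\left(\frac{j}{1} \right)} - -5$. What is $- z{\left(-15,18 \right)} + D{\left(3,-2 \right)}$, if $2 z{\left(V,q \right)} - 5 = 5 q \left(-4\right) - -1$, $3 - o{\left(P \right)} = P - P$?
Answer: $185$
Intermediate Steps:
$o{\left(P \right)} = 3$ ($o{\left(P \right)} = 3 - \left(P - P\right) = 3 - 0 = 3 + 0 = 3$)
$D{\left(j,b \right)} = 8$ ($D{\left(j,b \right)} = 3 - -5 = 3 + 5 = 8$)
$z{\left(V,q \right)} = 3 - 10 q$ ($z{\left(V,q \right)} = \frac{5}{2} + \frac{5 q \left(-4\right) - -1}{2} = \frac{5}{2} + \frac{- 20 q + 1}{2} = \frac{5}{2} + \frac{1 - 20 q}{2} = \frac{5}{2} - \left(- \frac{1}{2} + 10 q\right) = 3 - 10 q$)
$- z{\left(-15,18 \right)} + D{\left(3,-2 \right)} = - (3 - 180) + 8 = \left(-1\right) \left(-177\right) + 8 = 177 + 8 = 185$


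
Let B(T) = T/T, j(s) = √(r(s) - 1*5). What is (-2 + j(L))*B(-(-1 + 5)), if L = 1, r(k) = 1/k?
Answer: -2 + 2*I ≈ -2.0 + 2.0*I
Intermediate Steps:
j(s) = √(-5 + 1/s) (j(s) = √(1/s - 1*5) = √(1/s - 5) = √(-5 + 1/s))
B(T) = 1
(-2 + j(L))*B(-(-1 + 5)) = (-2 + √(-5 + 1/1))*1 = (-2 + √(-5 + 1))*1 = (-2 + √(-4))*1 = (-2 + 2*I)*1 = -2 + 2*I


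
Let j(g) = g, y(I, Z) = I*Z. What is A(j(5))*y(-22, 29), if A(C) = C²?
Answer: -15950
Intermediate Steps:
A(j(5))*y(-22, 29) = 5²*(-22*29) = 25*(-638) = -15950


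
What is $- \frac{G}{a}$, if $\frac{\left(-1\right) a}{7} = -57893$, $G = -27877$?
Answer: $\frac{27877}{405251} \approx 0.068789$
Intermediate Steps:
$a = 405251$ ($a = \left(-7\right) \left(-57893\right) = 405251$)
$- \frac{G}{a} = - \frac{-27877}{405251} = \left(-1\right) \left(- \frac{27877}{405251}\right) = \frac{27877}{405251}$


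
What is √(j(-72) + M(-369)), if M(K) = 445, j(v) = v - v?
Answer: √445 ≈ 21.095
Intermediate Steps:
j(v) = 0
√(j(-72) + M(-369)) = √(0 + 445) = √445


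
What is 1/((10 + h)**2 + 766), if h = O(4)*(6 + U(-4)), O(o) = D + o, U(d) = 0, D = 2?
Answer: 1/2882 ≈ 0.00034698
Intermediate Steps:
O(o) = 2 + o
h = 36 (h = (2 + 4)*(6 + 0) = 6*6 = 36)
1/((10 + h)**2 + 766) = 1/((10 + 36)**2 + 766) = 1/(46**2 + 766) = 1/(2116 + 766) = 1/2882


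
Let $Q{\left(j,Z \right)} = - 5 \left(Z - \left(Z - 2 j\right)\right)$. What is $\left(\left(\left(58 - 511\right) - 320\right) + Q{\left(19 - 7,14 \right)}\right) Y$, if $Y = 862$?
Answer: $-769766$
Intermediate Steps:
$Q{\left(j,Z \right)} = - 10 j$ ($Q{\left(j,Z \right)} = - 5 \left(Z - \left(Z - 2 j\right)\right) = - 5 \cdot 2 j = - 10 j$)
$\left(\left(\left(58 - 511\right) - 320\right) + Q{\left(19 - 7,14 \right)}\right) Y = \left(\left(\left(58 - 511\right) - 320\right) - 10 \left(19 - 7\right)\right) 862 = \left(\left(-453 - 320\right) - 10 \left(19 - 7\right)\right) 862 = \left(-773 - 120\right) 862 = \left(-893\right) 862 = -769766$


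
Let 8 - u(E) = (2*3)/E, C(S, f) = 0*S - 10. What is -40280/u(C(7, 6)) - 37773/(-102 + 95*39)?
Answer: -242422813/51643 ≈ -4694.2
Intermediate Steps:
C(S, f) = -10 (C(S, f) = 0 - 10 = -10)
u(E) = 8 - 6/E (u(E) = 8 - 2*3/E = 8 - 6/E)
-40280/u(C(7, 6)) - 37773/(-102 + 95*39) = -40280/(8 - 6/(-10)) - 37773/(-102 + 95*39) = -40280/(8 - 6*(-⅒)) - 37773/(-102 + 3705) = -40280/(8 + ⅗) - 37773/3603 = -40280/43/5 - 37773*1/3603 = -40280*5/43 - 12591/1201 = -201400/43 - 12591/1201 = -242422813/51643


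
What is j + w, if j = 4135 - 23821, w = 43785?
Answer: 24099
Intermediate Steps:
j = -19686
j + w = -19686 + 43785 = 24099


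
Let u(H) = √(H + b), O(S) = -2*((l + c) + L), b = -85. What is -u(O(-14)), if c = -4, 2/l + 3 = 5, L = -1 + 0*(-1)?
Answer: -I*√77 ≈ -8.775*I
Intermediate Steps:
L = -1 (L = -1 + 0 = -1)
l = 1 (l = 2/(-3 + 5) = 2/2 = 2*(½) = 1)
O(S) = 8 (O(S) = -2*((1 - 4) - 1) = -2*(-3 - 1) = -2*(-4) = 8)
u(H) = √(-85 + H) (u(H) = √(H - 85) = √(-85 + H))
-u(O(-14)) = -√(-85 + 8) = -√(-77) = -I*√77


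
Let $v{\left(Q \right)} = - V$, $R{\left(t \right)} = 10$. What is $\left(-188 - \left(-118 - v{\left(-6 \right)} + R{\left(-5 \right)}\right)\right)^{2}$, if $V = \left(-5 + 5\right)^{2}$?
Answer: $6400$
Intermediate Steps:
$V = 0$ ($V = 0^{2} = 0$)
$v{\left(Q \right)} = 0$ ($v{\left(Q \right)} = \left(-1\right) 0 = 0$)
$\left(-188 - \left(-118 - v{\left(-6 \right)} + R{\left(-5 \right)}\right)\right)^{2} = \left(-188 + \left(0 - \left(-118 + 10\right)\right)\right)^{2} = \left(-188 + \left(0 - -108\right)\right)^{2} = \left(-188 + \left(0 + 108\right)\right)^{2} = \left(-188 + 108\right)^{2} = \left(-80\right)^{2} = 6400$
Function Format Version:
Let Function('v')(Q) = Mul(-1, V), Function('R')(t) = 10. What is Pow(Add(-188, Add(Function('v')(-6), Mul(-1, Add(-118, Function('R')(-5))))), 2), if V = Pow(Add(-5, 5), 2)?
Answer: 6400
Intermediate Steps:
V = 0 (V = Pow(0, 2) = 0)
Function('v')(Q) = 0 (Function('v')(Q) = Mul(-1, 0) = 0)
Pow(Add(-188, Add(Function('v')(-6), Mul(-1, Add(-118, Function('R')(-5))))), 2) = Pow(Add(-188, Add(0, Mul(-1, Add(-118, 10)))), 2) = Pow(Add(-188, Add(0, Mul(-1, -108))), 2) = Pow(Add(-188, Add(0, 108)), 2) = Pow(Add(-188, 108), 2) = Pow(-80, 2) = 6400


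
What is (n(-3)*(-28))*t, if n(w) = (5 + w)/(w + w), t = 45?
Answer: 420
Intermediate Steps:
n(w) = (5 + w)/(2*w) (n(w) = (5 + w)/((2*w)) = (5 + w)*(1/(2*w)) = (5 + w)/(2*w))
(n(-3)*(-28))*t = (((½)*(5 - 3)/(-3))*(-28))*45 = (((½)*(-⅓)*2)*(-28))*45 = -⅓*(-28)*45 = (28/3)*45 = 420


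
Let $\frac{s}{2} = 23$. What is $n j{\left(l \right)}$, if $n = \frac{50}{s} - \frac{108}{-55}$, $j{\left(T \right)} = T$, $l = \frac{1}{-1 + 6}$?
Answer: $\frac{3859}{6325} \approx 0.61012$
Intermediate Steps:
$s = 46$ ($s = 2 \cdot 23 = 46$)
$l = \frac{1}{5} \approx 0.2$
$n = \frac{3859}{1265}$ ($n = \frac{50}{46} - \frac{108}{-55} = 50 \cdot \frac{1}{46} - - \frac{108}{55} = \frac{25}{23} + \frac{108}{55} = \frac{3859}{1265} \approx 3.0506$)
$n j{\left(l \right)} = \frac{3859}{1265} \cdot \frac{1}{5} = \frac{3859}{6325}$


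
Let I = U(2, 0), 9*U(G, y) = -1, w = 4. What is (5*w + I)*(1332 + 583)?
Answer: 342785/9 ≈ 38087.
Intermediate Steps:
U(G, y) = -⅑ (U(G, y) = (⅑)*(-1) = -⅑)
I = -⅑ ≈ -0.11111
(5*w + I)*(1332 + 583) = (5*4 - ⅑)*(1332 + 583) = (20 - ⅑)*1915 = (179/9)*1915 = 342785/9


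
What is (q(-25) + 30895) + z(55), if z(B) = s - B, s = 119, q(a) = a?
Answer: 30934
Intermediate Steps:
z(B) = 119 - B
(q(-25) + 30895) + z(55) = (-25 + 30895) + (119 - 1*55) = 30870 + (119 - 55) = 30870 + 64 = 30934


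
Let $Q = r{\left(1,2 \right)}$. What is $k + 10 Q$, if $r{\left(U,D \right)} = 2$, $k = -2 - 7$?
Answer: $11$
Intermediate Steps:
$k = -9$
$Q = 2$
$k + 10 Q = -9 + 10 \cdot 2 = -9 + 20 = 11$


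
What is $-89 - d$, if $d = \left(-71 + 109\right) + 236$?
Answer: $-363$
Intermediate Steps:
$d = 274$ ($d = 38 + 236 = 274$)
$-89 - d = -89 - 274 = -363$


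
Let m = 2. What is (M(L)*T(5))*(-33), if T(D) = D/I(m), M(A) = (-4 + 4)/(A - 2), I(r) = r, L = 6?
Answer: 0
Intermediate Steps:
M(A) = 0 (M(A) = 0/(-2 + A) = 0)
T(D) = D/2
(M(L)*T(5))*(-33) = (0*((1/2)*5))*(-33) = (0*(5/2))*(-33) = 0*(-33) = 0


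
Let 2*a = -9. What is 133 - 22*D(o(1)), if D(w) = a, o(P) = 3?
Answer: 232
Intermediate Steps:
a = -9/2 (a = (½)*(-9) = -9/2 ≈ -4.5000)
D(w) = -9/2
133 - 22*D(o(1)) = 133 - 22*(-9/2) = 133 + 99 = 232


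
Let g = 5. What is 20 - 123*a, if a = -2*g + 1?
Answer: 1127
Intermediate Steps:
a = -9 (a = -2*5 + 1 = -10 + 1 = -9)
20 - 123*a = 20 - 123*(-9) = 20 + 1107 = 1127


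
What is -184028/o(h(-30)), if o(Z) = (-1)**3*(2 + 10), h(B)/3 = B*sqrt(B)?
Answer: 46007/3 ≈ 15336.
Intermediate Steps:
h(B) = 3*B**(3/2) (h(B) = 3*(B*sqrt(B)) = 3*B**(3/2))
o(Z) = -12 (o(Z) = -1*12 = -12)
-184028/o(h(-30)) = -184028/(-12) = -184028*(-1/12) = 46007/3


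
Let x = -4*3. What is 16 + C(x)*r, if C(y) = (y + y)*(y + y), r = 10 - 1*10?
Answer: 16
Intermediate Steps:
x = -12
r = 0 (r = 10 - 10 = 0)
C(y) = 4*y² (C(y) = (2*y)*(2*y) = 4*y²)
16 + C(x)*r = 16 + (4*(-12)²)*0 = 16 + (4*144)*0 = 16 + 576*0 = 16 + 0 = 16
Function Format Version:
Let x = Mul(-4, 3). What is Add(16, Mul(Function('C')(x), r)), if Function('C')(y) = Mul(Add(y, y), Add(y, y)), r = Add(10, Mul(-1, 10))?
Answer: 16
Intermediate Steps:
x = -12
r = 0 (r = Add(10, -10) = 0)
Function('C')(y) = Mul(4, Pow(y, 2)) (Function('C')(y) = Mul(Mul(2, y), Mul(2, y)) = Mul(4, Pow(y, 2)))
Add(16, Mul(Function('C')(x), r)) = Add(16, Mul(Mul(4, Pow(-12, 2)), 0)) = Add(16, Mul(Mul(4, 144), 0)) = Add(16, Mul(576, 0)) = Add(16, 0) = 16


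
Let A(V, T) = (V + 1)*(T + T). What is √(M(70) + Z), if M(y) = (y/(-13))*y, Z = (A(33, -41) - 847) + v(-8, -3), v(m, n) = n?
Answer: I*√678522/13 ≈ 63.363*I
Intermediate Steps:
A(V, T) = 2*T*(1 + V) (A(V, T) = (1 + V)*(2*T) = 2*T*(1 + V))
Z = -3638 (Z = (2*(-41)*(1 + 33) - 847) - 3 = (2*(-41)*34 - 847) - 3 = (-2788 - 847) - 3 = -3635 - 3 = -3638)
M(y) = -y²/13 (M(y) = (y*(-1/13))*y = (-y/13)*y = -y²/13)
√(M(70) + Z) = √(-1/13*70² - 3638) = √(-1/13*4900 - 3638) = √(-4900/13 - 3638) = √(-52194/13) = I*√678522/13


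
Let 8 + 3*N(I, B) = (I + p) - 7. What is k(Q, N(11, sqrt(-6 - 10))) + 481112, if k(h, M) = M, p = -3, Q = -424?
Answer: 1443329/3 ≈ 4.8111e+5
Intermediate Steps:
N(I, B) = -6 + I/3 (N(I, B) = -8/3 + ((I - 3) - 7)/3 = -8/3 + ((-3 + I) - 7)/3 = -8/3 + (-10 + I)/3 = -8/3 + (-10/3 + I/3) = -6 + I/3)
k(Q, N(11, sqrt(-6 - 10))) + 481112 = (-6 + (1/3)*11) + 481112 = (-6 + 11/3) + 481112 = -7/3 + 481112 = 1443329/3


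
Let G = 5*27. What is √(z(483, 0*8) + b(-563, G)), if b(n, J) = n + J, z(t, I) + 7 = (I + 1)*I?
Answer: I*√435 ≈ 20.857*I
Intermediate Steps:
G = 135
z(t, I) = -7 + I*(1 + I) (z(t, I) = -7 + (I + 1)*I = -7 + (1 + I)*I = -7 + I*(1 + I))
b(n, J) = J + n
√(z(483, 0*8) + b(-563, G)) = √((-7 + 0*8 + (0*8)²) + (135 - 563)) = √((-7 + 0 + 0²) - 428) = √((-7 + 0 + 0) - 428) = √(-7 - 428) = √(-435) = I*√435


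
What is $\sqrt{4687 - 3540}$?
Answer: $\sqrt{1147} \approx 33.867$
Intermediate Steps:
$\sqrt{4687 - 3540} = \sqrt{1147}$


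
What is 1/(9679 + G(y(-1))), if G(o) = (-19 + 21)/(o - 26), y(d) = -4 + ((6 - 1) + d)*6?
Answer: 3/29036 ≈ 0.00010332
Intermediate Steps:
y(d) = 26 + 6*d (y(d) = -4 + (5 + d)*6 = -4 + (30 + 6*d) = 26 + 6*d)
G(o) = 2/(-26 + o)
1/(9679 + G(y(-1))) = 1/(9679 + 2/(-26 + (26 + 6*(-1)))) = 1/(9679 + 2/(-26 + (26 - 6))) = 1/(9679 + 2/(-26 + 20)) = 1/(9679 + 2/(-6)) = 1/(9679 + 2*(-1/6)) = 1/(9679 - 1/3) = 1/(29036/3) = 3/29036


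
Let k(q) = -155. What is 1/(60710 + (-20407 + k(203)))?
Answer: 1/40148 ≈ 2.4908e-5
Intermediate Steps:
1/(60710 + (-20407 + k(203))) = 1/(60710 + (-20407 - 155)) = 1/(60710 - 20562) = 1/40148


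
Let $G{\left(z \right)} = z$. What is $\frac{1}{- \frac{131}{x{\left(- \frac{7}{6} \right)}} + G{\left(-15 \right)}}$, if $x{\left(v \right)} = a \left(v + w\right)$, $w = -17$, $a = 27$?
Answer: $- \frac{981}{14453} \approx -0.067875$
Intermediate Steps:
$x{\left(v \right)} = -459 + 27 v$ ($x{\left(v \right)} = 27 \left(v - 17\right) = 27 \left(-17 + v\right) = -459 + 27 v$)
$\frac{1}{- \frac{131}{x{\left(- \frac{7}{6} \right)}} + G{\left(-15 \right)}} = \frac{1}{- \frac{131}{-459 + 27 \left(- \frac{7}{6}\right)} - 15} = \frac{1}{- \frac{131}{-459 - \frac{63}{2}} - 15} = \frac{1}{- \frac{131}{- \frac{981}{2}} - 15} = \frac{1}{\left(-131\right) \left(- \frac{2}{981}\right) - 15} = \frac{1}{\frac{262}{981} - 15} = \frac{1}{- \frac{14453}{981}} = - \frac{981}{14453}$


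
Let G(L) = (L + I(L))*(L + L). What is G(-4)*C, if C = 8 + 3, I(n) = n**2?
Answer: -1056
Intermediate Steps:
G(L) = 2*L*(L + L**2) (G(L) = (L + L**2)*(L + L) = (L + L**2)*(2*L) = 2*L*(L + L**2))
C = 11
G(-4)*C = (2*(-4)**2*(1 - 4))*11 = (2*16*(-3))*11 = -96*11 = -1056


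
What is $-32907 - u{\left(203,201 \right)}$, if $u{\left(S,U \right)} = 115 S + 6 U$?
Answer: $-57458$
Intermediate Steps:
$u{\left(S,U \right)} = 6 U + 115 S$
$-32907 - u{\left(203,201 \right)} = -32907 - \left(6 \cdot 201 + 115 \cdot 203\right) = -32907 - \left(1206 + 23345\right) = -32907 - 24551 = -57458$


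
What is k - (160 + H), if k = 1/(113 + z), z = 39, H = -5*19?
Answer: -9879/152 ≈ -64.993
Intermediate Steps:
H = -95
k = 1/152 (k = 1/(113 + 39) = 1/152 ≈ 0.0065789)
k - (160 + H) = 1/152 - (160 - 95) = 1/152 - 1*65 = 1/152 - 65 = -9879/152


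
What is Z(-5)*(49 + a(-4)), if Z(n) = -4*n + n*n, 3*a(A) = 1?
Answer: 2220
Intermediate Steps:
a(A) = ⅓ (a(A) = (⅓)*1 = ⅓)
Z(n) = n² - 4*n (Z(n) = -4*n + n² = n² - 4*n)
Z(-5)*(49 + a(-4)) = (-5*(-4 - 5))*(49 + ⅓) = -5*(-9)*(148/3) = 45*(148/3) = 2220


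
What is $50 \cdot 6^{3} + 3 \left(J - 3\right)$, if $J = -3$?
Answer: $10782$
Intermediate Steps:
$50 \cdot 6^{3} + 3 \left(J - 3\right) = 50 \cdot 6^{3} + 3 \left(-3 - 3\right) = 50 \cdot 216 + 3 \left(-6\right) = 10800 - 18 = 10782$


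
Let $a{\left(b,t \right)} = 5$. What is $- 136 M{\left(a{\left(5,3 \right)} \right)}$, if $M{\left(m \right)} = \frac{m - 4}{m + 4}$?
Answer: $- \frac{136}{9} \approx -15.111$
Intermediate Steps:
$M{\left(m \right)} = \frac{-4 + m}{4 + m}$
$- 136 M{\left(a{\left(5,3 \right)} \right)} = - 136 \frac{-4 + 5}{4 + 5} = - 136 \cdot \frac{1}{9} \cdot 1 = \left(-136\right) \frac{1}{9} = - \frac{136}{9}$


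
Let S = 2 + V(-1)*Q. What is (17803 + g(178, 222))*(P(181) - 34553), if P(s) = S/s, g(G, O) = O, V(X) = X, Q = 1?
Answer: -112730008300/181 ≈ -6.2282e+8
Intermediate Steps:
S = 1 (S = 2 - 1*1 = 2 - 1 = 1)
P(s) = 1/s
(17803 + g(178, 222))*(P(181) - 34553) = (17803 + 222)*(1/181 - 34553) = 18025*(1/181 - 34553) = 18025*(-6254092/181) = -112730008300/181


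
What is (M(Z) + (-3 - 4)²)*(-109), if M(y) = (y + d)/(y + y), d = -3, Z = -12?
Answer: -43273/8 ≈ -5409.1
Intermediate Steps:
M(y) = (-3 + y)/(2*y) (M(y) = (y - 3)/(y + y) = (-3 + y)/((2*y)) = (-3 + y)*(1/(2*y)) = (-3 + y)/(2*y))
(M(Z) + (-3 - 4)²)*(-109) = ((½)*(-3 - 12)/(-12) + (-3 - 4)²)*(-109) = ((½)*(-1/12)*(-15) + (-7)²)*(-109) = (5/8 + 49)*(-109) = (397/8)*(-109) = -43273/8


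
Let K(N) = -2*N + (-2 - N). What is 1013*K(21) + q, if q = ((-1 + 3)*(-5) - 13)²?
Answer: -65316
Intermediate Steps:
K(N) = -2 - 3*N
q = 529 (q = (2*(-5) - 13)² = (-10 - 13)² = (-23)² = 529)
1013*K(21) + q = 1013*(-2 - 3*21) + 529 = 1013*(-2 - 63) + 529 = 1013*(-65) + 529 = -65845 + 529 = -65316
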